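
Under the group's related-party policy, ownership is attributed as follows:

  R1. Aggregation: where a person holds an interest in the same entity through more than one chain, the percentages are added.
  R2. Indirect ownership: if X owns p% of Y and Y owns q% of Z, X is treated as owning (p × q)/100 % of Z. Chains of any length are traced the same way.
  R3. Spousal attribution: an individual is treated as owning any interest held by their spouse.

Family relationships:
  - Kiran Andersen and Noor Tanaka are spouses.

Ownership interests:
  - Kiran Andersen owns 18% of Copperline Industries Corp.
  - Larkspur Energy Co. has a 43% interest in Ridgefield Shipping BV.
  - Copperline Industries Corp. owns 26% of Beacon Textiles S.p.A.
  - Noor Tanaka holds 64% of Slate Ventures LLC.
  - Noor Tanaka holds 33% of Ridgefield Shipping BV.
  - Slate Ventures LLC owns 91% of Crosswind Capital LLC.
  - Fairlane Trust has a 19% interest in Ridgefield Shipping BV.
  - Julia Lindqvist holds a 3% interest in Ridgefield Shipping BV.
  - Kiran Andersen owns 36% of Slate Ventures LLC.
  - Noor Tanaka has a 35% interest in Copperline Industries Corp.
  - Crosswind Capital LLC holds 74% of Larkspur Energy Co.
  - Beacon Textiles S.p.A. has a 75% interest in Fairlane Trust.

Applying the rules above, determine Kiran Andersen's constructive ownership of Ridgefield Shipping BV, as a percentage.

By spousal attribution (R3), Kiran Andersen is treated as also owning Noor Tanaka's interest in Copperline Industries Corp, giving 18% + 35% = 53%.
By spousal attribution (R3), Kiran Andersen is treated as also owning Noor Tanaka's interest in Slate Ventures LLC, giving 36% + 64% = 100%.
By spousal attribution (R3), Kiran Andersen is treated as owning Noor Tanaka's 33% interest in Ridgefield Shipping BV.
Chain via Copperline Industries Corp. → Beacon Textiles S.p.A. → Fairlane Trust (R2): 53% × 26% × 75% × 19% = 1.96365% of Ridgefield Shipping BV.
Chain via Slate Ventures LLC → Crosswind Capital LLC → Larkspur Energy Co. (R2): 100% × 91% × 74% × 43% = 28.9562% of Ridgefield Shipping BV.
Direct interest in Ridgefield Shipping BV: 33%.
Aggregating (R1): 1.96365% + 28.9562% + 33% = 63.91985%.

63.91985%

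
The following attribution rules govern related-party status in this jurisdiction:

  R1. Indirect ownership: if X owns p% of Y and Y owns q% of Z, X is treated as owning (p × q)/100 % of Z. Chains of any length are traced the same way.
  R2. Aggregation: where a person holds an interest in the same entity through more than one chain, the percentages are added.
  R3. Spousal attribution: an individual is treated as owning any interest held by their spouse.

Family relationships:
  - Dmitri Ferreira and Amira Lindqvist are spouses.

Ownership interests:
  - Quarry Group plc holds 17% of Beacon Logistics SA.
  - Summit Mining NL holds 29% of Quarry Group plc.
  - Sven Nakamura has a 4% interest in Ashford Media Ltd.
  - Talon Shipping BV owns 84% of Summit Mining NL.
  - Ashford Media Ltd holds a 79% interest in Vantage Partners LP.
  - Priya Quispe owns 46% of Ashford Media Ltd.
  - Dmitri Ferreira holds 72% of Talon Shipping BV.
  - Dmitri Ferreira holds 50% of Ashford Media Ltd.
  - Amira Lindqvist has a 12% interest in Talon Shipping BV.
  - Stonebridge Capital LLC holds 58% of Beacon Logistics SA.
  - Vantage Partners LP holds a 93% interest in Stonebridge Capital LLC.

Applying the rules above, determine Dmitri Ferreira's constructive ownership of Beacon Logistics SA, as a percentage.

24.784908%

By spousal attribution (R3), Dmitri Ferreira is treated as also owning Amira Lindqvist's interest in Talon Shipping BV, giving 72% + 12% = 84%.
Chain via Talon Shipping BV → Summit Mining NL → Quarry Group plc (R1): 84% × 84% × 29% × 17% = 3.478608% of Beacon Logistics SA.
Chain via Ashford Media Ltd → Vantage Partners LP → Stonebridge Capital LLC (R1): 50% × 79% × 93% × 58% = 21.3063% of Beacon Logistics SA.
Aggregating (R2): 3.478608% + 21.3063% = 24.784908%.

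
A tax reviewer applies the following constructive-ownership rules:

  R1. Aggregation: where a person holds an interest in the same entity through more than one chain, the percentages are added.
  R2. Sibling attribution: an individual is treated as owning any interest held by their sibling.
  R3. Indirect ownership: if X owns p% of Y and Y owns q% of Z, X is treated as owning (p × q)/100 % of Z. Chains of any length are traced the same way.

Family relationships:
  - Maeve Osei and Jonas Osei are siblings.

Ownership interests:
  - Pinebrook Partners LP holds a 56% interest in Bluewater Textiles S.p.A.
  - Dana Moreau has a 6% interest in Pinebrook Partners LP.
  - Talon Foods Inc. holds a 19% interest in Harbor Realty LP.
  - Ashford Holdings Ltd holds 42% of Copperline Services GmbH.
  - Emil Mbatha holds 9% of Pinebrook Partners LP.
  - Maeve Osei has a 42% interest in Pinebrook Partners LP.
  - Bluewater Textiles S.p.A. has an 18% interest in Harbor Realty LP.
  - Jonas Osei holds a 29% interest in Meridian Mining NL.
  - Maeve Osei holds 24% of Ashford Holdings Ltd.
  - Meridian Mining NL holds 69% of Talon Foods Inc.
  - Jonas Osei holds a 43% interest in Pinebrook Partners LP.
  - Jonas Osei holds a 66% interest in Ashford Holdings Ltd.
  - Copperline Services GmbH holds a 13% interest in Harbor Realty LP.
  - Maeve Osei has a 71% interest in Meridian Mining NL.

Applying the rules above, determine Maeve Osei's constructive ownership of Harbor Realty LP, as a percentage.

By sibling attribution (R2), Maeve Osei is treated as also owning Jonas Osei's interest in Pinebrook Partners LP, giving 42% + 43% = 85%.
By sibling attribution (R2), Maeve Osei is treated as also owning Jonas Osei's interest in Ashford Holdings Ltd, giving 24% + 66% = 90%.
By sibling attribution (R2), Maeve Osei is treated as also owning Jonas Osei's interest in Meridian Mining NL, giving 71% + 29% = 100%.
Chain via Pinebrook Partners LP → Bluewater Textiles S.p.A. (R3): 85% × 56% × 18% = 8.568% of Harbor Realty LP.
Chain via Ashford Holdings Ltd → Copperline Services GmbH (R3): 90% × 42% × 13% = 4.914% of Harbor Realty LP.
Chain via Meridian Mining NL → Talon Foods Inc. (R3): 100% × 69% × 19% = 13.11% of Harbor Realty LP.
Aggregating (R1): 8.568% + 4.914% + 13.11% = 26.592%.

26.592%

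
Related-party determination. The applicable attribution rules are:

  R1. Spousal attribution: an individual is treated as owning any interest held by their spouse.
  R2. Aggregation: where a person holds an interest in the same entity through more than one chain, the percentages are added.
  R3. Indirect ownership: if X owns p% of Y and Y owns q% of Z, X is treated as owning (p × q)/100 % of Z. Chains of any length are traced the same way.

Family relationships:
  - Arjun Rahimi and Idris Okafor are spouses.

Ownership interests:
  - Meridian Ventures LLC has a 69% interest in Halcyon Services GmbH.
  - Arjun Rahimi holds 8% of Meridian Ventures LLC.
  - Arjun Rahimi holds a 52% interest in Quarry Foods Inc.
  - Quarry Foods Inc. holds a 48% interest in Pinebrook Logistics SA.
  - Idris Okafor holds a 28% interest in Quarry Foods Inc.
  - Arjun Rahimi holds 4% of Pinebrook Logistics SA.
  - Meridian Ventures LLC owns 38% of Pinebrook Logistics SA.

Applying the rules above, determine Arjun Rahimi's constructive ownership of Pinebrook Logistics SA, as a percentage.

By spousal attribution (R1), Arjun Rahimi is treated as also owning Idris Okafor's interest in Quarry Foods Inc, giving 52% + 28% = 80%.
Chain via Meridian Ventures LLC (R3): 8% × 38% = 3.04% of Pinebrook Logistics SA.
Chain via Quarry Foods Inc. (R3): 80% × 48% = 38.4% of Pinebrook Logistics SA.
Direct interest in Pinebrook Logistics SA: 4%.
Aggregating (R2): 3.04% + 38.4% + 4% = 45.44%.

45.44%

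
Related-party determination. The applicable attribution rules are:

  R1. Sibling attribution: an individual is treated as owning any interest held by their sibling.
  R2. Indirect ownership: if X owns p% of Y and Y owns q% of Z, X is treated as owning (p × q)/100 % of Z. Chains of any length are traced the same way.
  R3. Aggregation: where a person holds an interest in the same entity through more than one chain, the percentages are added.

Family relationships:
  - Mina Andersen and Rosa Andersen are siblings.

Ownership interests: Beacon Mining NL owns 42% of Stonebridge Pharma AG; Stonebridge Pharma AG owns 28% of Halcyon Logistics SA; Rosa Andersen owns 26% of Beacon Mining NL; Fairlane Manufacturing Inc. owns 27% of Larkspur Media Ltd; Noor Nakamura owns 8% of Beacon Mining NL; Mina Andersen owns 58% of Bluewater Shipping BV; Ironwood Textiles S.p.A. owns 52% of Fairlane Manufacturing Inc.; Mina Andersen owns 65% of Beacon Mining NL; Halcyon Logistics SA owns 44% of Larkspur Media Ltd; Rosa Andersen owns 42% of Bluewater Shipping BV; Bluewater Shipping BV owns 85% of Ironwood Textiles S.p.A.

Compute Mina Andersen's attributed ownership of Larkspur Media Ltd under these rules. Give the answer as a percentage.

By sibling attribution (R1), Mina Andersen is treated as also owning Rosa Andersen's interest in Bluewater Shipping BV, giving 58% + 42% = 100%.
By sibling attribution (R1), Mina Andersen is treated as also owning Rosa Andersen's interest in Beacon Mining NL, giving 65% + 26% = 91%.
Chain via Bluewater Shipping BV → Ironwood Textiles S.p.A. → Fairlane Manufacturing Inc. (R2): 100% × 85% × 52% × 27% = 11.934% of Larkspur Media Ltd.
Chain via Beacon Mining NL → Stonebridge Pharma AG → Halcyon Logistics SA (R2): 91% × 42% × 28% × 44% = 4.708704% of Larkspur Media Ltd.
Aggregating (R3): 11.934% + 4.708704% = 16.642704%.

16.642704%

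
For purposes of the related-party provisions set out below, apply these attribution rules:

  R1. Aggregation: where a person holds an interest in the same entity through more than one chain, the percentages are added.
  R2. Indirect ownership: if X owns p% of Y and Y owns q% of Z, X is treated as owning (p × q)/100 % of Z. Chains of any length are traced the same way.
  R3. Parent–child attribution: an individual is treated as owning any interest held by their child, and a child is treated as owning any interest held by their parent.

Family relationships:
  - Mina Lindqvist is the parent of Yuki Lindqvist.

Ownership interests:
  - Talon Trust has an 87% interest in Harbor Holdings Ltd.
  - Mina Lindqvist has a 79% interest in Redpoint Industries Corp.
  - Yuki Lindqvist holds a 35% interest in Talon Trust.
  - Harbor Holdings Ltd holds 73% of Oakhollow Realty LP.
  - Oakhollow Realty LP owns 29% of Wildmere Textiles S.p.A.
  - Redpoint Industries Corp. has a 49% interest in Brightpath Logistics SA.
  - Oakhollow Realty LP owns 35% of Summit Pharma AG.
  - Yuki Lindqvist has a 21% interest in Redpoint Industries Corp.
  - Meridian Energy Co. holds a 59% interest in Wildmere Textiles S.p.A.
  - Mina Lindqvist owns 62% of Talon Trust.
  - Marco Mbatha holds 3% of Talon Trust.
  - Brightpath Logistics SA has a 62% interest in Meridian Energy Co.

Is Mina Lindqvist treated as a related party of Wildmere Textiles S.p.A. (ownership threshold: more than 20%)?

By parent–child attribution (R3), Mina Lindqvist is treated as also owning Yuki Lindqvist's interest in Talon Trust, giving 62% + 35% = 97%.
By parent–child attribution (R3), Mina Lindqvist is treated as also owning Yuki Lindqvist's interest in Redpoint Industries Corp, giving 79% + 21% = 100%.
Chain via Talon Trust → Harbor Holdings Ltd → Oakhollow Realty LP (R2): 97% × 87% × 73% × 29% = 17.865363% of Wildmere Textiles S.p.A.
Chain via Redpoint Industries Corp. → Brightpath Logistics SA → Meridian Energy Co. (R2): 100% × 49% × 62% × 59% = 17.9242% of Wildmere Textiles S.p.A.
Aggregating (R1): 17.865363% + 17.9242% = 35.789563%.
35.789563% exceeds the 20% threshold, so Mina is a related party to Wildmere Textiles S.p.A.

Yes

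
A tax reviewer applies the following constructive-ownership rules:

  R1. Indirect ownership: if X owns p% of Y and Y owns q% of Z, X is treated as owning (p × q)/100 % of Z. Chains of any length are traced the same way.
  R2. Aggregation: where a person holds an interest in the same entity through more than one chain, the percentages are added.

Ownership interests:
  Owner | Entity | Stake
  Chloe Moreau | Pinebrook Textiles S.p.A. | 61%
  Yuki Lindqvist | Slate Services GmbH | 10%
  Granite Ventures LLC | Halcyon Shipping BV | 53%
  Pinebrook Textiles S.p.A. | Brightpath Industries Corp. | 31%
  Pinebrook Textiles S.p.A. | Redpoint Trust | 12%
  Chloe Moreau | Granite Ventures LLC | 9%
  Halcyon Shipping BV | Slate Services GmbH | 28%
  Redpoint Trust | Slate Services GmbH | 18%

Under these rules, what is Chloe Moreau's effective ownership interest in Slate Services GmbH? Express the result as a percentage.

2.6532%

Chain via Granite Ventures LLC → Halcyon Shipping BV (R1): 9% × 53% × 28% = 1.3356% of Slate Services GmbH.
Chain via Pinebrook Textiles S.p.A. → Redpoint Trust (R1): 61% × 12% × 18% = 1.3176% of Slate Services GmbH.
Aggregating (R2): 1.3356% + 1.3176% = 2.6532%.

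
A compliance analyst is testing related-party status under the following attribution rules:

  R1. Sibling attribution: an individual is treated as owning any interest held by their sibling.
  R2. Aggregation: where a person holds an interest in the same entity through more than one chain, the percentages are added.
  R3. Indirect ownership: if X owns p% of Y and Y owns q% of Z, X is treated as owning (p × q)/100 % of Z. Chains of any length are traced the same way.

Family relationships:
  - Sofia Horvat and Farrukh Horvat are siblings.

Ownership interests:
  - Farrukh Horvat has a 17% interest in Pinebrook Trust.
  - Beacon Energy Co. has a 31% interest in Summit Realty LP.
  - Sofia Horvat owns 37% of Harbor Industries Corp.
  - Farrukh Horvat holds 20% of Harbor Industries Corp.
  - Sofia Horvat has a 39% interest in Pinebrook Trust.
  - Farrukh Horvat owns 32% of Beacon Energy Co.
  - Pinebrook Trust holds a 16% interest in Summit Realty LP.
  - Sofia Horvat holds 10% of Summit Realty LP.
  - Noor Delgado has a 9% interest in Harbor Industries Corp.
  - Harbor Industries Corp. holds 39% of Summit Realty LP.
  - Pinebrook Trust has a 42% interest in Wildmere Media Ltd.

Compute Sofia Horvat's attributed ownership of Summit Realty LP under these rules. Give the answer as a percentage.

By sibling attribution (R1), Sofia Horvat is treated as also owning Farrukh Horvat's interest in Harbor Industries Corp, giving 37% + 20% = 57%.
By sibling attribution (R1), Sofia Horvat is treated as also owning Farrukh Horvat's interest in Pinebrook Trust, giving 39% + 17% = 56%.
By sibling attribution (R1), Sofia Horvat is treated as owning Farrukh Horvat's 32% interest in Beacon Energy Co.
Chain via Harbor Industries Corp. (R3): 57% × 39% = 22.23% of Summit Realty LP.
Chain via Pinebrook Trust (R3): 56% × 16% = 8.96% of Summit Realty LP.
Direct interest in Summit Realty LP: 10%.
Chain via Beacon Energy Co. (R3): 32% × 31% = 9.92% of Summit Realty LP.
Aggregating (R2): 22.23% + 8.96% + 10% + 9.92% = 51.11%.

51.11%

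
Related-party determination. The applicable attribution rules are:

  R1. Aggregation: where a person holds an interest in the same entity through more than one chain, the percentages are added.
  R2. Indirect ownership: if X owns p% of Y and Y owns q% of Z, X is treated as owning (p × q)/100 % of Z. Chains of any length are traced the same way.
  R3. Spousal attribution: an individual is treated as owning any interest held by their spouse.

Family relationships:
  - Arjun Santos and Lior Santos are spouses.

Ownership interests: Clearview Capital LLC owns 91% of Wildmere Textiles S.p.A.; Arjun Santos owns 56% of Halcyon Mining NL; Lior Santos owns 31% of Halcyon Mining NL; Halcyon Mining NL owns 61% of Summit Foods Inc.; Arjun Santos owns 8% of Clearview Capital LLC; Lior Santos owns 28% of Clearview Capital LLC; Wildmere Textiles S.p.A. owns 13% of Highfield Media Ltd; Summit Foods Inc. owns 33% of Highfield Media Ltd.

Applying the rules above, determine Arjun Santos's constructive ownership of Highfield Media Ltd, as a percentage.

By spousal attribution (R3), Arjun Santos is treated as also owning Lior Santos's interest in Clearview Capital LLC, giving 8% + 28% = 36%.
By spousal attribution (R3), Arjun Santos is treated as also owning Lior Santos's interest in Halcyon Mining NL, giving 56% + 31% = 87%.
Chain via Clearview Capital LLC → Wildmere Textiles S.p.A. (R2): 36% × 91% × 13% = 4.2588% of Highfield Media Ltd.
Chain via Halcyon Mining NL → Summit Foods Inc. (R2): 87% × 61% × 33% = 17.5131% of Highfield Media Ltd.
Aggregating (R1): 4.2588% + 17.5131% = 21.7719%.

21.7719%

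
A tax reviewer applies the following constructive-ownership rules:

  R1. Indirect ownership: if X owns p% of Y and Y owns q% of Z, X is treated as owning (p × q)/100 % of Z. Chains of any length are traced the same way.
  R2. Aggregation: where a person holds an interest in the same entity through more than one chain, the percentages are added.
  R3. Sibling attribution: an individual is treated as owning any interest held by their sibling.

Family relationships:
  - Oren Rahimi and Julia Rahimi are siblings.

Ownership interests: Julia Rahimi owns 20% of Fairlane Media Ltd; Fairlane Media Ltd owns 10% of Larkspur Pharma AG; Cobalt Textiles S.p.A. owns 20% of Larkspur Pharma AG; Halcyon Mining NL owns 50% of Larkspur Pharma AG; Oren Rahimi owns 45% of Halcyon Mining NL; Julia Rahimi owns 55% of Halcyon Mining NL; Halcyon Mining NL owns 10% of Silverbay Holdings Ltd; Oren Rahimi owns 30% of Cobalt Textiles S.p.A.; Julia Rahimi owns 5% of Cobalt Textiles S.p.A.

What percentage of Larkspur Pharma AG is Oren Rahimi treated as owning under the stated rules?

By sibling attribution (R3), Oren Rahimi is treated as also owning Julia Rahimi's interest in Halcyon Mining NL, giving 45% + 55% = 100%.
By sibling attribution (R3), Oren Rahimi is treated as also owning Julia Rahimi's interest in Cobalt Textiles S.p.A, giving 30% + 5% = 35%.
By sibling attribution (R3), Oren Rahimi is treated as owning Julia Rahimi's 20% interest in Fairlane Media Ltd.
Chain via Halcyon Mining NL (R1): 100% × 50% = 50% of Larkspur Pharma AG.
Chain via Cobalt Textiles S.p.A. (R1): 35% × 20% = 7% of Larkspur Pharma AG.
Chain via Fairlane Media Ltd (R1): 20% × 10% = 2% of Larkspur Pharma AG.
Aggregating (R2): 50% + 7% + 2% = 59%.

59%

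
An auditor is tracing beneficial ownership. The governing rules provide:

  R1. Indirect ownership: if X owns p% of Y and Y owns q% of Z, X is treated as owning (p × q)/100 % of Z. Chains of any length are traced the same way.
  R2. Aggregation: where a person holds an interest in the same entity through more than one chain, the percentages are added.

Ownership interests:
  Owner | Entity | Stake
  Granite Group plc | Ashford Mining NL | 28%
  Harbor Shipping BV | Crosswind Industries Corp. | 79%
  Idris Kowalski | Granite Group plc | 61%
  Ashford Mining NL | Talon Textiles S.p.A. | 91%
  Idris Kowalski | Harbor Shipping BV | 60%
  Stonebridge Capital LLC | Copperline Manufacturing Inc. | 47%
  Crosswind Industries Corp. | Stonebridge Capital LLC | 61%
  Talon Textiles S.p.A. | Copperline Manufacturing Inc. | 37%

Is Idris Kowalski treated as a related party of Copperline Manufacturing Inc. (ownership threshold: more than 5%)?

Yes

Chain via Granite Group plc → Ashford Mining NL → Talon Textiles S.p.A. (R1): 61% × 28% × 91% × 37% = 5.750836% of Copperline Manufacturing Inc.
Chain via Harbor Shipping BV → Crosswind Industries Corp. → Stonebridge Capital LLC (R1): 60% × 79% × 61% × 47% = 13.58958% of Copperline Manufacturing Inc.
Aggregating (R2): 5.750836% + 13.58958% = 19.340416%.
19.340416% exceeds the 5% threshold, so Idris is a related party to Copperline Manufacturing Inc.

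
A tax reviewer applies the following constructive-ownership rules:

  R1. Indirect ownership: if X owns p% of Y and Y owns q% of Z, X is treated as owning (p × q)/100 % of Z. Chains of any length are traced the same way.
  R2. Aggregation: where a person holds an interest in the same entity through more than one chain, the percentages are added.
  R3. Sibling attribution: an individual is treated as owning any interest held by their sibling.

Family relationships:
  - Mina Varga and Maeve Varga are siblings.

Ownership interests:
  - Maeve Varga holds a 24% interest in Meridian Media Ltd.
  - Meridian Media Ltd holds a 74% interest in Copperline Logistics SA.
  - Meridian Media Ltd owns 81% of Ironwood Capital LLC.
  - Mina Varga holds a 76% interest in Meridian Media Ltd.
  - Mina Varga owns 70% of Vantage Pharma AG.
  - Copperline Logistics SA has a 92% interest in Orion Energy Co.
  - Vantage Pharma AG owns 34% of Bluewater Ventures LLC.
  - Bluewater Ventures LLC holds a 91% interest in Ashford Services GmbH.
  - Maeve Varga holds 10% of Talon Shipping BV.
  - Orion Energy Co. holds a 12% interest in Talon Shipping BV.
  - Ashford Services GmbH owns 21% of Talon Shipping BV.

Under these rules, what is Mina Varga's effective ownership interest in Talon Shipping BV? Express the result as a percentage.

22.71778%

By sibling attribution (R3), Mina Varga is treated as also owning Maeve Varga's interest in Meridian Media Ltd, giving 76% + 24% = 100%.
By sibling attribution (R3), Mina Varga is treated as owning Maeve Varga's 10% interest in Talon Shipping BV.
Chain via Meridian Media Ltd → Copperline Logistics SA → Orion Energy Co. (R1): 100% × 74% × 92% × 12% = 8.1696% of Talon Shipping BV.
Chain via Vantage Pharma AG → Bluewater Ventures LLC → Ashford Services GmbH (R1): 70% × 34% × 91% × 21% = 4.54818% of Talon Shipping BV.
Direct interest in Talon Shipping BV: 10%.
Aggregating (R2): 8.1696% + 4.54818% + 10% = 22.71778%.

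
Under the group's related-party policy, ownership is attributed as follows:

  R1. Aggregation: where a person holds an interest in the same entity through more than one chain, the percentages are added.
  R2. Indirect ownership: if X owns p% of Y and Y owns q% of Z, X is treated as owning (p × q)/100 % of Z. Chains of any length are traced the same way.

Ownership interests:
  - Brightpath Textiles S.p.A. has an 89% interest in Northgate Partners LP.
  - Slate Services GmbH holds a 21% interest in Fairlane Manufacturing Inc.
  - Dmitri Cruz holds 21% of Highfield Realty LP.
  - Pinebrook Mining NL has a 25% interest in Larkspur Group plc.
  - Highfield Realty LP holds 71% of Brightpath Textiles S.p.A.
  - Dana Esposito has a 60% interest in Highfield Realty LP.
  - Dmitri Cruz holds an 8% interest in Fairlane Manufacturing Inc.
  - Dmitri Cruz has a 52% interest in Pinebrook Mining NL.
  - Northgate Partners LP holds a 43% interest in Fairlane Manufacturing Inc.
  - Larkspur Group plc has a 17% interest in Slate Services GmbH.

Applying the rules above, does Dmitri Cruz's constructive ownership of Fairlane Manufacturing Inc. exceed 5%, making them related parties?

Chain via Pinebrook Mining NL → Larkspur Group plc → Slate Services GmbH (R2): 52% × 25% × 17% × 21% = 0.4641% of Fairlane Manufacturing Inc.
Chain via Highfield Realty LP → Brightpath Textiles S.p.A. → Northgate Partners LP (R2): 21% × 71% × 89% × 43% = 5.706057% of Fairlane Manufacturing Inc.
Direct interest in Fairlane Manufacturing Inc: 8%.
Aggregating (R1): 0.4641% + 5.706057% + 8% = 14.170157%.
14.170157% exceeds the 5% threshold, so Dmitri is a related party to Fairlane Manufacturing Inc.

Yes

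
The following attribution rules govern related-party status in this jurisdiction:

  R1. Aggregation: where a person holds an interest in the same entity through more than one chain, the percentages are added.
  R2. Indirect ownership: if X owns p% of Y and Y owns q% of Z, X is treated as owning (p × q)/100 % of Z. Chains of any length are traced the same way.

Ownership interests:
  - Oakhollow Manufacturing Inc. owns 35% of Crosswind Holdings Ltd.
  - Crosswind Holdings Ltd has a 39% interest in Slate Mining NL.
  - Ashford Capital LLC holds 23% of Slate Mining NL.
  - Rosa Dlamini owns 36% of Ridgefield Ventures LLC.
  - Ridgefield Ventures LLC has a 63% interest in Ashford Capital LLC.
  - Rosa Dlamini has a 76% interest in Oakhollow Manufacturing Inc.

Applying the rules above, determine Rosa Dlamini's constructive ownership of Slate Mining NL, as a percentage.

Chain via Oakhollow Manufacturing Inc. → Crosswind Holdings Ltd (R2): 76% × 35% × 39% = 10.374% of Slate Mining NL.
Chain via Ridgefield Ventures LLC → Ashford Capital LLC (R2): 36% × 63% × 23% = 5.2164% of Slate Mining NL.
Aggregating (R1): 10.374% + 5.2164% = 15.5904%.

15.5904%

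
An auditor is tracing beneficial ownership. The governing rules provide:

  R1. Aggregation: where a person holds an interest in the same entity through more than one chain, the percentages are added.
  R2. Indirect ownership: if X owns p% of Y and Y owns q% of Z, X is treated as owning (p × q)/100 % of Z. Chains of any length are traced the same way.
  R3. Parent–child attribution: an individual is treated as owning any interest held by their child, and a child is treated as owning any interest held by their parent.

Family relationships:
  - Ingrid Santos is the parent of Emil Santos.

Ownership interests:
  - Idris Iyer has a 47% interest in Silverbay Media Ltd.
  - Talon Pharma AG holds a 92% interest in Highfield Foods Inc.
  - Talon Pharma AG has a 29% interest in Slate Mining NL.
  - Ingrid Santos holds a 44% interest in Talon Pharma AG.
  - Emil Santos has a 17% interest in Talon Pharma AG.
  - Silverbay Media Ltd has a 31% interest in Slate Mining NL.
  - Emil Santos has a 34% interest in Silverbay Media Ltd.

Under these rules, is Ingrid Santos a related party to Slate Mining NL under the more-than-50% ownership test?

No

By parent–child attribution (R3), Ingrid Santos is treated as also owning Emil Santos's interest in Talon Pharma AG, giving 44% + 17% = 61%.
By parent–child attribution (R3), Ingrid Santos is treated as owning Emil Santos's 34% interest in Silverbay Media Ltd.
Chain via Talon Pharma AG (R2): 61% × 29% = 17.69% of Slate Mining NL.
Chain via Silverbay Media Ltd (R2): 34% × 31% = 10.54% of Slate Mining NL.
Aggregating (R1): 17.69% + 10.54% = 28.23%.
28.23% does not exceed the 50% threshold, so Ingrid is not a related party to Slate Mining NL.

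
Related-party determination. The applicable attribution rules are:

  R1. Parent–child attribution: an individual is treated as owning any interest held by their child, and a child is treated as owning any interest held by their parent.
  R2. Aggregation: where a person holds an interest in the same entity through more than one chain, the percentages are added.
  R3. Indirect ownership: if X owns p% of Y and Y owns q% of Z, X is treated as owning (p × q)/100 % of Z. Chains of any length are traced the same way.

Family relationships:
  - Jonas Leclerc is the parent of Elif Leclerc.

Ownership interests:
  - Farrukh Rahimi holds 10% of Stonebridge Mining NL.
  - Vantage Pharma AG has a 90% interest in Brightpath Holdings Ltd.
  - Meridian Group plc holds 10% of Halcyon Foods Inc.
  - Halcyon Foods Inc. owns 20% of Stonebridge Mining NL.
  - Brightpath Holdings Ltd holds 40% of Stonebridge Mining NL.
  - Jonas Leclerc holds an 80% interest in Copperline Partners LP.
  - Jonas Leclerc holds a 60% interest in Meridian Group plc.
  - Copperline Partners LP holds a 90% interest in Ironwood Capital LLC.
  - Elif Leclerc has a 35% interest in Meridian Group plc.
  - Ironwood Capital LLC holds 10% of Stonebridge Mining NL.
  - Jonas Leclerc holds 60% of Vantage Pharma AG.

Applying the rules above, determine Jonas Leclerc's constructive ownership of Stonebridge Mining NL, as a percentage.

By parent–child attribution (R1), Jonas Leclerc is treated as also owning Elif Leclerc's interest in Meridian Group plc, giving 60% + 35% = 95%.
Chain via Meridian Group plc → Halcyon Foods Inc. (R3): 95% × 10% × 20% = 1.9% of Stonebridge Mining NL.
Chain via Copperline Partners LP → Ironwood Capital LLC (R3): 80% × 90% × 10% = 7.2% of Stonebridge Mining NL.
Chain via Vantage Pharma AG → Brightpath Holdings Ltd (R3): 60% × 90% × 40% = 21.6% of Stonebridge Mining NL.
Aggregating (R2): 1.9% + 7.2% + 21.6% = 30.7%.

30.7%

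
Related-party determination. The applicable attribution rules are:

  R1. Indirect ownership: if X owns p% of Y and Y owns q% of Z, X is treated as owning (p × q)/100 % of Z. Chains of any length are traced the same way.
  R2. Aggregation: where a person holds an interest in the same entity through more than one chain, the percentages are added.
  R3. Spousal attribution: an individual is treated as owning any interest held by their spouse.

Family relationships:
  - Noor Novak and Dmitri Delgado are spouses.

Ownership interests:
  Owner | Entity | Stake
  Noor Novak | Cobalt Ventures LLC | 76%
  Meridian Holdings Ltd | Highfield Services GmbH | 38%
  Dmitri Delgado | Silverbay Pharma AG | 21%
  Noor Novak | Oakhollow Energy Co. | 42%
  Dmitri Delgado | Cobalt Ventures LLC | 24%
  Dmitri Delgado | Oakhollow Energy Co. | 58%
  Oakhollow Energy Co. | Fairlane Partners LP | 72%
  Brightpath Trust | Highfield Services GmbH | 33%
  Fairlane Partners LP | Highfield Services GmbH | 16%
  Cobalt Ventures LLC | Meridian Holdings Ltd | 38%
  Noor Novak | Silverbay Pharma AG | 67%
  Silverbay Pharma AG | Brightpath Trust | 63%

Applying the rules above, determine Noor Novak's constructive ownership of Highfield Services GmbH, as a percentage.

By spousal attribution (R3), Noor Novak is treated as also owning Dmitri Delgado's interest in Cobalt Ventures LLC, giving 76% + 24% = 100%.
By spousal attribution (R3), Noor Novak is treated as also owning Dmitri Delgado's interest in Silverbay Pharma AG, giving 67% + 21% = 88%.
By spousal attribution (R3), Noor Novak is treated as also owning Dmitri Delgado's interest in Oakhollow Energy Co, giving 42% + 58% = 100%.
Chain via Cobalt Ventures LLC → Meridian Holdings Ltd (R1): 100% × 38% × 38% = 14.44% of Highfield Services GmbH.
Chain via Silverbay Pharma AG → Brightpath Trust (R1): 88% × 63% × 33% = 18.2952% of Highfield Services GmbH.
Chain via Oakhollow Energy Co. → Fairlane Partners LP (R1): 100% × 72% × 16% = 11.52% of Highfield Services GmbH.
Aggregating (R2): 14.44% + 18.2952% + 11.52% = 44.2552%.

44.2552%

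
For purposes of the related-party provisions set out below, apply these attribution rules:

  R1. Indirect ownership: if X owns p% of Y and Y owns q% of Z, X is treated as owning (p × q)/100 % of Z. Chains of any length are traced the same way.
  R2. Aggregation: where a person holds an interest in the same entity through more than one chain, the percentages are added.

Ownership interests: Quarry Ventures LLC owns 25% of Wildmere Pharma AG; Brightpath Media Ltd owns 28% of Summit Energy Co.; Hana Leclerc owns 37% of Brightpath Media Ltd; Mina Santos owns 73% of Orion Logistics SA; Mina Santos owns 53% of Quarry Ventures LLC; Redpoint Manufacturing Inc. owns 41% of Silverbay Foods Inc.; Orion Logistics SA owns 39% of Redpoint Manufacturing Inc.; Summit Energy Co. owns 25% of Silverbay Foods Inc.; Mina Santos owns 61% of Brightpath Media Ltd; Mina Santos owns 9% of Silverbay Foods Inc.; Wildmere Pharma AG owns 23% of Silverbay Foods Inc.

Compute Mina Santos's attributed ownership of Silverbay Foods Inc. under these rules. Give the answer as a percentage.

Chain via Quarry Ventures LLC → Wildmere Pharma AG (R1): 53% × 25% × 23% = 3.0475% of Silverbay Foods Inc.
Chain via Brightpath Media Ltd → Summit Energy Co. (R1): 61% × 28% × 25% = 4.27% of Silverbay Foods Inc.
Chain via Orion Logistics SA → Redpoint Manufacturing Inc. (R1): 73% × 39% × 41% = 11.6727% of Silverbay Foods Inc.
Direct interest in Silverbay Foods Inc: 9%.
Aggregating (R2): 3.0475% + 4.27% + 11.6727% + 9% = 27.9902%.

27.9902%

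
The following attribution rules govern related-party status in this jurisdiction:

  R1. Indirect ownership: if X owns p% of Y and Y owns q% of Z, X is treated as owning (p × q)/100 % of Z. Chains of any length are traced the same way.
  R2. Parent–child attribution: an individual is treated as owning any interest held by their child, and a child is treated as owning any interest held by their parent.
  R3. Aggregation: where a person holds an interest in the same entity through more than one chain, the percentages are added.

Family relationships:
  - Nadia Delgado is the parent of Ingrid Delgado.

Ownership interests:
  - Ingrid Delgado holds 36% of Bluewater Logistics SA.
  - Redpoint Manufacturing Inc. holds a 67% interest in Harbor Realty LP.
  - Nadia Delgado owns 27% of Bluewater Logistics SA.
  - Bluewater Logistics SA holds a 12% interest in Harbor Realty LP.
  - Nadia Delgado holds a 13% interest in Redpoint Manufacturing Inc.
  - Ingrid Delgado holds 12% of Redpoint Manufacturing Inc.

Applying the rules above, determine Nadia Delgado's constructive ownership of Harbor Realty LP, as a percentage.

By parent–child attribution (R2), Nadia Delgado is treated as also owning Ingrid Delgado's interest in Bluewater Logistics SA, giving 27% + 36% = 63%.
By parent–child attribution (R2), Nadia Delgado is treated as also owning Ingrid Delgado's interest in Redpoint Manufacturing Inc, giving 13% + 12% = 25%.
Chain via Bluewater Logistics SA (R1): 63% × 12% = 7.56% of Harbor Realty LP.
Chain via Redpoint Manufacturing Inc. (R1): 25% × 67% = 16.75% of Harbor Realty LP.
Aggregating (R3): 7.56% + 16.75% = 24.31%.

24.31%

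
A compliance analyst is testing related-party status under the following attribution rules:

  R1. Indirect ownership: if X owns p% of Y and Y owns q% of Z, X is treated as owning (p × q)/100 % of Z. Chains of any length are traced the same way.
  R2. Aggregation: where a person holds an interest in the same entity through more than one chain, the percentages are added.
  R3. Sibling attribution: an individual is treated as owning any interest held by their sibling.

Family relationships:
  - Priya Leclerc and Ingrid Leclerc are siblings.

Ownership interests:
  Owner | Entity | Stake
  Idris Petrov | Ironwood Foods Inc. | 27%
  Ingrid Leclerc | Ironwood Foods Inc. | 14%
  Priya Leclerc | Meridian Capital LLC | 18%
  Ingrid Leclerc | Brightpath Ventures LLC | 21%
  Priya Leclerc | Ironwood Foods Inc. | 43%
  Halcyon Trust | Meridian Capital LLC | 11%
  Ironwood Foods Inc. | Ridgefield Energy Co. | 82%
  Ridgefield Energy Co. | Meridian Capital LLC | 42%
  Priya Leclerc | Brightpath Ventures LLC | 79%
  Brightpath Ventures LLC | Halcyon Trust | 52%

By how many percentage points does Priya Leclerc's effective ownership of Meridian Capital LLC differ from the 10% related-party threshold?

33.3508

By sibling attribution (R3), Priya Leclerc is treated as also owning Ingrid Leclerc's interest in Ironwood Foods Inc, giving 43% + 14% = 57%.
By sibling attribution (R3), Priya Leclerc is treated as also owning Ingrid Leclerc's interest in Brightpath Ventures LLC, giving 79% + 21% = 100%.
Chain via Ironwood Foods Inc. → Ridgefield Energy Co. (R1): 57% × 82% × 42% = 19.6308% of Meridian Capital LLC.
Chain via Brightpath Ventures LLC → Halcyon Trust (R1): 100% × 52% × 11% = 5.72% of Meridian Capital LLC.
Direct interest in Meridian Capital LLC: 18%.
Aggregating (R2): 19.6308% + 5.72% + 18% = 43.3508%.
43.3508% exceeds the 10% threshold by 33.3508 percentage points.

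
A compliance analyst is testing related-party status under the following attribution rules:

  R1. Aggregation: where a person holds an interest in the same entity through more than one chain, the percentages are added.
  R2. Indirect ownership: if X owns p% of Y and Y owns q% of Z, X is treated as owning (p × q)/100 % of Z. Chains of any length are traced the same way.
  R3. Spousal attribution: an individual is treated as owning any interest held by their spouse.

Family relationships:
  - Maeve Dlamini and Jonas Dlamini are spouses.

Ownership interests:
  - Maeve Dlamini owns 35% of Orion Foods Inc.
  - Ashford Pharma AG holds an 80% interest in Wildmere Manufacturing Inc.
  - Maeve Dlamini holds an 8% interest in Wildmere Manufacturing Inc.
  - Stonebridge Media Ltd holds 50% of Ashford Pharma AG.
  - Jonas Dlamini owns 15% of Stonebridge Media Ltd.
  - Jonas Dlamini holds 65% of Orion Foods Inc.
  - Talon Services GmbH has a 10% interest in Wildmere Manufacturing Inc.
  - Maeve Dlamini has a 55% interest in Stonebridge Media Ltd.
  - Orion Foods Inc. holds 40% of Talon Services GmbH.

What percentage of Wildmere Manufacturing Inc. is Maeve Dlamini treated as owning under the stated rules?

40%

By spousal attribution (R3), Maeve Dlamini is treated as also owning Jonas Dlamini's interest in Stonebridge Media Ltd, giving 55% + 15% = 70%.
By spousal attribution (R3), Maeve Dlamini is treated as also owning Jonas Dlamini's interest in Orion Foods Inc, giving 35% + 65% = 100%.
Chain via Stonebridge Media Ltd → Ashford Pharma AG (R2): 70% × 50% × 80% = 28% of Wildmere Manufacturing Inc.
Chain via Orion Foods Inc. → Talon Services GmbH (R2): 100% × 40% × 10% = 4% of Wildmere Manufacturing Inc.
Direct interest in Wildmere Manufacturing Inc: 8%.
Aggregating (R1): 28% + 4% + 8% = 40%.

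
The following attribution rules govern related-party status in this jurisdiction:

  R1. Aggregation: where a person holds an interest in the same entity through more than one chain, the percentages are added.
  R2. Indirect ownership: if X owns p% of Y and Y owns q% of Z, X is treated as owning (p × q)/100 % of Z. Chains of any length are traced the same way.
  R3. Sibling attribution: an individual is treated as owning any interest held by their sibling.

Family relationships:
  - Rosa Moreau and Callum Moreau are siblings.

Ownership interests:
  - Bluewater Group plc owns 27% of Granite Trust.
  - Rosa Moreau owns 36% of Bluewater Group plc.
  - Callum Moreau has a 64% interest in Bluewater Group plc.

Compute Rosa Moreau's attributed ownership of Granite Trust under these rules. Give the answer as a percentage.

By sibling attribution (R3), Rosa Moreau is treated as also owning Callum Moreau's interest in Bluewater Group plc, giving 36% + 64% = 100%.
Chain via Bluewater Group plc (R2): 100% × 27% = 27% of Granite Trust.

27%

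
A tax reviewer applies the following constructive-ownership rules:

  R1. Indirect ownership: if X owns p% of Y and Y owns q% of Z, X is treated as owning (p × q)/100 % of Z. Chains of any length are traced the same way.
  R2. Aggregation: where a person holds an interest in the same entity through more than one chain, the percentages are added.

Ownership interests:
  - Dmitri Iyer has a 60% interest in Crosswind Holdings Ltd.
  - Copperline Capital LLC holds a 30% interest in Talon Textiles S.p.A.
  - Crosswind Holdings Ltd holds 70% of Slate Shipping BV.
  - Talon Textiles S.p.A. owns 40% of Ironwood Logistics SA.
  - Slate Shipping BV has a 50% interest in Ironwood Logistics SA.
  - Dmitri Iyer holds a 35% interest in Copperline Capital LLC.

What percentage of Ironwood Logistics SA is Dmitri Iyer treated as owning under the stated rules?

Chain via Crosswind Holdings Ltd → Slate Shipping BV (R1): 60% × 70% × 50% = 21% of Ironwood Logistics SA.
Chain via Copperline Capital LLC → Talon Textiles S.p.A. (R1): 35% × 30% × 40% = 4.2% of Ironwood Logistics SA.
Aggregating (R2): 21% + 4.2% = 25.2%.

25.2%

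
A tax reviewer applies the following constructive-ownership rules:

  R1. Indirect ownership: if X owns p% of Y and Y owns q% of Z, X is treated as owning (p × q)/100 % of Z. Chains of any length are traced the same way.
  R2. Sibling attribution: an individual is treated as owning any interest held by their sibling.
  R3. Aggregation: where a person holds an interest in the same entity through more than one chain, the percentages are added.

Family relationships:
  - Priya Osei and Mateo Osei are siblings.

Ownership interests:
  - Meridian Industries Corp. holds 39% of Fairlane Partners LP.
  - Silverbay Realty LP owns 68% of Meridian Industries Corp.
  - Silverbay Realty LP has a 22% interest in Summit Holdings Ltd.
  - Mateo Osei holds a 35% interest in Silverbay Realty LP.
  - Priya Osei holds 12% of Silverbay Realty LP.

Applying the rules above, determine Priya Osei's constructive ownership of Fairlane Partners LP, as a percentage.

12.4644%

By sibling attribution (R2), Priya Osei is treated as also owning Mateo Osei's interest in Silverbay Realty LP, giving 12% + 35% = 47%.
Chain via Silverbay Realty LP → Meridian Industries Corp. (R1): 47% × 68% × 39% = 12.4644% of Fairlane Partners LP.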